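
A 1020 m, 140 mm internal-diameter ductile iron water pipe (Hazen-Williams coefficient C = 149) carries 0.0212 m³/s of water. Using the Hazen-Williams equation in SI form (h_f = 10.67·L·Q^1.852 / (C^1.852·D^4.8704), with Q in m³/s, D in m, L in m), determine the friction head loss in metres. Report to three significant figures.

h_f = 10.67·1020·0.0212^1.852 / (149^1.852·0.140^4.8704) = 11.78 m

h_f ≈ 11.8 m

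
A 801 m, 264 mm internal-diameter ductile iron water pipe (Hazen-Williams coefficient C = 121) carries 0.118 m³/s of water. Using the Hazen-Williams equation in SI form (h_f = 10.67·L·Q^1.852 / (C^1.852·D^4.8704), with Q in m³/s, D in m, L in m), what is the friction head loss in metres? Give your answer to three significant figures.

h_f = 10.67·801·0.118^1.852 / (121^1.852·0.264^4.8704) = 14.88 m

h_f ≈ 14.9 m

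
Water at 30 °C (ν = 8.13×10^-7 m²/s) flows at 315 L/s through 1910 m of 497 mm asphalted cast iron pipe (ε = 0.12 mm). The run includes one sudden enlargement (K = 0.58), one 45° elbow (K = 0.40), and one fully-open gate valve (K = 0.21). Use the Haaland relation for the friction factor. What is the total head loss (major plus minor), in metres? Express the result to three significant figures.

H_L ≈ 7.93 m

V = 4Q/(πD²) = 1.624 m/s; V²/2g = 0.1344 m
Re = 9.93×10^5, ε/D = 2.41×10^-4 → f = 0.01504 (Haaland)
Major: h_f = f(L/D)·V²/2g = 0.01504·3843·0.1344 = 7.769 m
Minor: ΣK = 1.19; h_m = ΣK·V²/2g = 0.1599 m
Total H_L = 7.769 + 0.1599 = 7.929 m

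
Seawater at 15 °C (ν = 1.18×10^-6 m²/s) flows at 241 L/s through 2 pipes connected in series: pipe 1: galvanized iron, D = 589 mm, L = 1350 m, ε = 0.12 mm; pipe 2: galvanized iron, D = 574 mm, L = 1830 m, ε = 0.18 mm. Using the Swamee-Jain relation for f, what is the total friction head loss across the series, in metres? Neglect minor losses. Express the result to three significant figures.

Pipe 1: V = 0.8845 m/s, Re = 4.41×10^5, ε/D = 2.04×10^-4, f = 0.01572, h_1 = f(L/D)V²/2g = 1.436 m
Pipe 2: V = 0.9313 m/s, Re = 4.53×10^5, ε/D = 3.14×10^-4, f = 0.01659, h_2 = f(L/D)V²/2g = 2.339 m
Series → Q common, losses add: H = Σh = 3.775 m

H ≈ 3.78 m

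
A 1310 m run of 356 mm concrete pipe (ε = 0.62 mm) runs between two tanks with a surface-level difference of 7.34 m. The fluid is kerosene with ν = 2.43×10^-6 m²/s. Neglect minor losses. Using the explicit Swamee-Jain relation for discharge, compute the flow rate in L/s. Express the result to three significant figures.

Q ≈ 128 L/s

Swamee-Jain (Type II): Q = -0.965·√(gD⁵h_f/L)·ln[ε/(3.7D) + √(3.17ν²L/(gD³h_f))]
√(gD⁵h_f/L) = √(9.81·0.356⁵·7.34/1310) = 0.01773
ε/(3.7D) = 4.71×10^-4; √(3.17ν²L/(gD³h_f)) = 8.69×10^-5
Q = -0.965·0.01773·ln(5.576×10^-4) = 0.1282 m³/s
Check: V = 1.29 m/s, Re = 1.89×10^5, f = 0.02379, h_f = 7.40 m ≈ 7.34 m ✓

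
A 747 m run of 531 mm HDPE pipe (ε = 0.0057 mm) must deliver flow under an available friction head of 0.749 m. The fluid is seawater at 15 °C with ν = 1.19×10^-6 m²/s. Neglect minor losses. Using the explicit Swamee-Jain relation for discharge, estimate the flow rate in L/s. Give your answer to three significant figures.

Q ≈ 192 L/s

Swamee-Jain (Type II): Q = -0.965·√(gD⁵h_f/L)·ln[ε/(3.7D) + √(3.17ν²L/(gD³h_f))]
√(gD⁵h_f/L) = √(9.81·0.531⁵·0.749/747) = 0.02038
ε/(3.7D) = 2.90×10^-6; √(3.17ν²L/(gD³h_f)) = 5.52×10^-5
Q = -0.965·0.02038·ln(5.811×10^-5) = 0.1918 m³/s
Check: V = 0.866 m/s, Re = 3.86×10^5, f = 0.01386, h_f = 0.746 m ≈ 0.749 m ✓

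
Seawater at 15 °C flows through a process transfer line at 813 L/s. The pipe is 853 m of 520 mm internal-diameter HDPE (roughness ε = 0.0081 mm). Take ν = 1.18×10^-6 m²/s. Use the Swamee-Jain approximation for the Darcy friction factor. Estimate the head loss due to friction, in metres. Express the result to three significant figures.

V = 4Q/(πD²) = 4·0.813/(π·0.520²) = 3.828 m/s
Re = VD/ν = 3.828·0.520/1.18×10^-6 = 1.69×10^6 → turbulent
ε/D = 0.0081/520 = 1.56×10^-5
Swamee-Jain: f = 0.01116
h_f = f(L/D)V²/(2g) = 0.01116·(853/0.520)·3.828²/(2·9.81) = 13.67 m

h_f ≈ 13.7 m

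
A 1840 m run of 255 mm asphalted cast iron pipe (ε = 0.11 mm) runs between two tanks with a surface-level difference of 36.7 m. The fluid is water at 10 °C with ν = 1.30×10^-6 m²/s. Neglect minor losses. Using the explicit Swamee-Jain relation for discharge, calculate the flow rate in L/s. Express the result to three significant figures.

Q ≈ 123 L/s

Swamee-Jain (Type II): Q = -0.965·√(gD⁵h_f/L)·ln[ε/(3.7D) + √(3.17ν²L/(gD³h_f))]
√(gD⁵h_f/L) = √(9.81·0.255⁵·36.7/1840) = 0.01452
ε/(3.7D) = 1.17×10^-4; √(3.17ν²L/(gD³h_f)) = 4.06×10^-5
Q = -0.965·0.01452·ln(1.572×10^-4) = 0.1228 m³/s
Check: V = 2.40 m/s, Re = 4.71×10^5, f = 0.01739, h_f = 36.9 m ≈ 36.7 m ✓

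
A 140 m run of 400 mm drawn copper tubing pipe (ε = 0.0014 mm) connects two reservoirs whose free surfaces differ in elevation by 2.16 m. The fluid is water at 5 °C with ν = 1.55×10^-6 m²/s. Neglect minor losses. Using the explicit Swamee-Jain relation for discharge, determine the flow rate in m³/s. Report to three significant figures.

Q ≈ 0.397 m³/s

Swamee-Jain (Type II): Q = -0.965·√(gD⁵h_f/L)·ln[ε/(3.7D) + √(3.17ν²L/(gD³h_f))]
√(gD⁵h_f/L) = √(9.81·0.400⁵·2.16/140) = 0.03937
ε/(3.7D) = 9.46×10^-7; √(3.17ν²L/(gD³h_f)) = 2.80×10^-5
Q = -0.965·0.03937·ln(2.899×10^-5) = 0.3970 m³/s
Check: V = 3.16 m/s, Re = 8.15×10^5, f = 0.01209, h_f = 2.15 m ≈ 2.16 m ✓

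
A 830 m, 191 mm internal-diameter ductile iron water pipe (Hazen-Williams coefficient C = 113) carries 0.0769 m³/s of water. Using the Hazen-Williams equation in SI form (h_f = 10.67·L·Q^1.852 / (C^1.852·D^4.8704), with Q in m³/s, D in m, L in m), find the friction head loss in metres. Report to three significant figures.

h_f ≈ 38.3 m

h_f = 10.67·830·0.0769^1.852 / (113^1.852·0.191^4.8704) = 38.31 m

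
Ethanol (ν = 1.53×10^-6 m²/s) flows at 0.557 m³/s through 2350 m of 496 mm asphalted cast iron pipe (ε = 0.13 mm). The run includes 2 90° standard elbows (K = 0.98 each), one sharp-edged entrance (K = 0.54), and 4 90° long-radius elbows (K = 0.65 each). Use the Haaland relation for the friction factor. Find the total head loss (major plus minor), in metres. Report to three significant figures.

H_L ≈ 32.8 m

V = 4Q/(πD²) = 2.883 m/s; V²/2g = 0.4236 m
Re = 9.35×10^5, ε/D = 2.62×10^-4 → f = 0.01529 (Haaland)
Major: h_f = f(L/D)·V²/2g = 0.01529·4738·0.4236 = 30.68 m
Minor: ΣK = 5.10; h_m = ΣK·V²/2g = 2.160 m
Total H_L = 30.68 + 2.160 = 32.84 m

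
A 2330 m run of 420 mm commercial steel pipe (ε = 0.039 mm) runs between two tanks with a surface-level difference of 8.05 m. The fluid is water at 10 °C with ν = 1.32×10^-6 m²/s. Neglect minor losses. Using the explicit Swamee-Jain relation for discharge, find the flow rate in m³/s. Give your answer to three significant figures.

Q ≈ 0.194 m³/s

Swamee-Jain (Type II): Q = -0.965·√(gD⁵h_f/L)·ln[ε/(3.7D) + √(3.17ν²L/(gD³h_f))]
√(gD⁵h_f/L) = √(9.81·0.420⁵·8.05/2330) = 0.02105
ε/(3.7D) = 2.51×10^-5; √(3.17ν²L/(gD³h_f)) = 4.69×10^-5
Q = -0.965·0.02105·ln(7.200×10^-5) = 0.1937 m³/s
Check: V = 1.40 m/s, Re = 4.45×10^5, f = 0.01459, h_f = 8.06 m ≈ 8.05 m ✓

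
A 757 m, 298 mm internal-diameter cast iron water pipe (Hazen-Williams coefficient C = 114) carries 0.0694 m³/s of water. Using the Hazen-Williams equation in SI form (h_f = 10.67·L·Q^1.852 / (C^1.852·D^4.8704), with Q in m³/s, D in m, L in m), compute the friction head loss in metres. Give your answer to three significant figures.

h_f = 10.67·757·0.0694^1.852 / (114^1.852·0.298^4.8704) = 3.257 m

h_f ≈ 3.26 m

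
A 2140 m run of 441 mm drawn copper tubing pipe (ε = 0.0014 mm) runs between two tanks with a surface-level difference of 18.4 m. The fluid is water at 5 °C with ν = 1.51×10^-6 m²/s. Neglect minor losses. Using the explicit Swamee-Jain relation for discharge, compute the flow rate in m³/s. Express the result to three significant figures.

Swamee-Jain (Type II): Q = -0.965·√(gD⁵h_f/L)·ln[ε/(3.7D) + √(3.17ν²L/(gD³h_f))]
√(gD⁵h_f/L) = √(9.81·0.441⁵·18.4/2140) = 0.03751
ε/(3.7D) = 8.58×10^-7; √(3.17ν²L/(gD³h_f)) = 3.16×10^-5
Q = -0.965·0.03751·ln(3.247×10^-5) = 0.3741 m³/s
Check: V = 2.45 m/s, Re = 7.15×10^5, f = 0.01236, h_f = 18.3 m ≈ 18.4 m ✓

Q ≈ 0.374 m³/s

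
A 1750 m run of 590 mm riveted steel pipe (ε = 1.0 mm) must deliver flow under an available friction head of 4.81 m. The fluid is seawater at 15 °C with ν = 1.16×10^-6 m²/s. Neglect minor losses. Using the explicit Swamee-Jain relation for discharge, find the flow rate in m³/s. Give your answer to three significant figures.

Swamee-Jain (Type II): Q = -0.965·√(gD⁵h_f/L)·ln[ε/(3.7D) + √(3.17ν²L/(gD³h_f))]
√(gD⁵h_f/L) = √(9.81·0.590⁵·4.81/1750) = 0.04391
ε/(3.7D) = 4.58×10^-4; √(3.17ν²L/(gD³h_f)) = 2.78×10^-5
Q = -0.965·0.04391·ln(4.858×10^-4) = 0.3233 m³/s
Check: V = 1.18 m/s, Re = 6.01×10^5, f = 0.02287, h_f = 4.83 m ≈ 4.81 m ✓

Q ≈ 0.323 m³/s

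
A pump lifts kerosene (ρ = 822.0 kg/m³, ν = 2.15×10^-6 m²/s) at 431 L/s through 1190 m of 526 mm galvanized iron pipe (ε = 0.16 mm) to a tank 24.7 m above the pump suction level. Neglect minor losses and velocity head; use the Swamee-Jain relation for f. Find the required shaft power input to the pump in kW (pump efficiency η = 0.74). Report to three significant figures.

V = 4Q/(πD²) = 1.983 m/s; Re = 4.85×10^5; ε/D = 3.04×10^-4; f = 0.01644
h_f = f(L/D)V²/2g = 7.458 m
Total head H = z + h_f = 24.7 + 7.458 = 32.16 m
P_hyd = ρgQH = 822.0·9.81·0.431·32.16 = 111.8 kW
P_shaft = P_hyd/η = 111.8/0.74 = 151.0 kW

P_shaft ≈ 151 kW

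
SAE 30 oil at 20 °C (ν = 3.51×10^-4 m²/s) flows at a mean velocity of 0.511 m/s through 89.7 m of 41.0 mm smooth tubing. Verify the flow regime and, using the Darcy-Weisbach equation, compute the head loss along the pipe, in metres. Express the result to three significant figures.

Re = VD/ν = 0.511·0.04100/3.51×10^-4 = 59.7 → laminar (Re < 2300)
f = 64/Re = 1.072
h_f = f(L/D)V²/(2g) = 1.072·(89.7/0.04100)·0.511²/(2·9.81) = 31.22 m

h_f ≈ 31.2 m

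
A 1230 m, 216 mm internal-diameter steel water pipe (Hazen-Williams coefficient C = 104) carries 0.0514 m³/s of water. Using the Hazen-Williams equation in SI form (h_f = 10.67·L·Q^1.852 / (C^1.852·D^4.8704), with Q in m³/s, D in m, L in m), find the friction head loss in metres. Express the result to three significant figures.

h_f ≈ 17.2 m

h_f = 10.67·1230·0.0514^1.852 / (104^1.852·0.216^4.8704) = 17.25 m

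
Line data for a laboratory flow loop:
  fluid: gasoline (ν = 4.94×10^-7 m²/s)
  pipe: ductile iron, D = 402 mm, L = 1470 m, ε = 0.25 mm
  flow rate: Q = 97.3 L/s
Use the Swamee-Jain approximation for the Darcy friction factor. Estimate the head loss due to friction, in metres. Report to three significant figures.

h_f ≈ 2.01 m

V = 4Q/(πD²) = 4·0.0973/(π·0.402²) = 0.7666 m/s
Re = VD/ν = 0.7666·0.402/4.94×10^-7 = 6.24×10^5 → turbulent
ε/D = 0.25/402 = 6.22×10^-4
Swamee-Jain: f = 0.01834
h_f = f(L/D)V²/(2g) = 0.01834·(1470/0.402)·0.7666²/(2·9.81) = 2.008 m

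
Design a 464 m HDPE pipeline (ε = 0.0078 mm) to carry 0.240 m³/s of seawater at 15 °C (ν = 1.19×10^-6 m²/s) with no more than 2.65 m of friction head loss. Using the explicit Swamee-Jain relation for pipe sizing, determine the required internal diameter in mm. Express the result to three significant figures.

D ≈ 409 mm

Swamee-Jain (Type III): D = 0.66·[ε^1.25·(LQ²/(gh_f))^4.75 + ν·Q^9.4·(L/(gh_f))^5.2]^0.04
LQ²/(gh_f) = 1.028; L/(gh_f) = 17.85
Term 1 = ε^1.25·(…)^4.75 = 4.70×10^-7; Term 2 = ν·Q^9.4·(…)^5.2 = 5.73×10^-6
D = 0.66·(4.70×10^-7 + 5.73×10^-6)^0.04 = 0.4085 m = 409 mm
Check: V = 1.83 m/s, Re = 6.29×10^5, f = 0.01292, h_f = 2.51 m ≈ 2.65 m ✓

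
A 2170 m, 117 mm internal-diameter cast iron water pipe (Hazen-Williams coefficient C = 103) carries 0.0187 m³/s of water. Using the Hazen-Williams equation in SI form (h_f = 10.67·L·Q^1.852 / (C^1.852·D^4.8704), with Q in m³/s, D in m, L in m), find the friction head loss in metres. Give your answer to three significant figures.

h_f = 10.67·2170·0.0187^1.852 / (103^1.852·0.117^4.8704) = 94.32 m

h_f ≈ 94.3 m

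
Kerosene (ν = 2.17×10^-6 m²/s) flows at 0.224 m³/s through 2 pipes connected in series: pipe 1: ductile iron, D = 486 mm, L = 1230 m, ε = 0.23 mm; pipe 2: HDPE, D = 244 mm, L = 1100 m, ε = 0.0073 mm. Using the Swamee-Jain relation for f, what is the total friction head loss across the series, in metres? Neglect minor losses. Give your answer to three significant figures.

H ≈ 74.1 m

Pipe 1: V = 1.207 m/s, Re = 2.70×10^5, ε/D = 4.73×10^-4, f = 0.01832, h_1 = f(L/D)V²/2g = 3.445 m
Pipe 2: V = 4.790 m/s, Re = 5.39×10^5, ε/D = 2.99×10^-5, f = 0.01340, h_2 = f(L/D)V²/2g = 70.67 m
Series → Q common, losses add: H = Σh = 74.11 m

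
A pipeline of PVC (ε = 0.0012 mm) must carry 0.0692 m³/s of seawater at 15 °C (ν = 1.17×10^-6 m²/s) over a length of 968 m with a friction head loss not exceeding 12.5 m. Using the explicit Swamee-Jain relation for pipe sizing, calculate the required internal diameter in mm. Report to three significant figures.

Swamee-Jain (Type III): D = 0.66·[ε^1.25·(LQ²/(gh_f))^4.75 + ν·Q^9.4·(L/(gh_f))^5.2]^0.04
LQ²/(gh_f) = 0.03780; L/(gh_f) = 7.894
Term 1 = ε^1.25·(…)^4.75 = 6.95×10^-15; Term 2 = ν·Q^9.4·(…)^5.2 = 6.78×10^-13
D = 0.66·(6.95×10^-15 + 6.78×10^-13)^0.04 = 0.2153 m = 215 mm
Check: V = 1.90 m/s, Re = 3.50×10^5, f = 0.01404, h_f = 11.6 m ≈ 12.5 m ✓

D ≈ 215 mm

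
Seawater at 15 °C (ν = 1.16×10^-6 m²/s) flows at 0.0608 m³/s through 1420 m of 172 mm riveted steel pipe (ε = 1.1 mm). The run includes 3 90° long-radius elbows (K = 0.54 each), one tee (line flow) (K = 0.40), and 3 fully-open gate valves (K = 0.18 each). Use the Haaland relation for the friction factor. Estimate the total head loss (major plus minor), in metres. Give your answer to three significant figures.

V = 4Q/(πD²) = 2.617 m/s; V²/2g = 0.3490 m
Re = 3.88×10^5, ε/D = 0.00640 → f = 0.03302 (Haaland)
Major: h_f = f(L/D)·V²/2g = 0.03302·8256·0.3490 = 95.14 m
Minor: ΣK = 2.56; h_m = ΣK·V²/2g = 0.8934 m
Total H_L = 95.14 + 0.8934 = 96.03 m

H_L ≈ 96.0 m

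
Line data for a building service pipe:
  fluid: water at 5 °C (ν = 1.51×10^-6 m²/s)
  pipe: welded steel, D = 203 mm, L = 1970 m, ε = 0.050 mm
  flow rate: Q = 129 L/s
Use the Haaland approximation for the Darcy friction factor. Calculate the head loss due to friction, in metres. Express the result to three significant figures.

V = 4Q/(πD²) = 4·0.129/(π·0.203²) = 3.986 m/s
Re = VD/ν = 3.986·0.203/1.51×10^-6 = 5.36×10^5 → turbulent
ε/D = 0.050/203 = 2.46×10^-4
Haaland: f = 0.01563
h_f = f(L/D)V²/(2g) = 0.01563·(1970/0.203)·3.986²/(2·9.81) = 122.8 m

h_f ≈ 123 m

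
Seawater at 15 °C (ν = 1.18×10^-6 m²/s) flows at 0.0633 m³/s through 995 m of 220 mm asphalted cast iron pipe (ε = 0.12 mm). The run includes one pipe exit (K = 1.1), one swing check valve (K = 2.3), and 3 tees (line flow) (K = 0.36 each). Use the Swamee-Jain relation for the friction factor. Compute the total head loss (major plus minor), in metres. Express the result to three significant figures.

V = 4Q/(πD²) = 1.665 m/s; V²/2g = 0.1413 m
Re = 3.10×10^5, ε/D = 5.45×10^-4 → f = 0.01854 (Swamee-Jain)
Major: h_f = f(L/D)·V²/2g = 0.01854·4523·0.1413 = 11.85 m
Minor: ΣK = 4.48; h_m = ΣK·V²/2g = 0.6332 m
Total H_L = 11.85 + 0.6332 = 12.49 m

H_L ≈ 12.5 m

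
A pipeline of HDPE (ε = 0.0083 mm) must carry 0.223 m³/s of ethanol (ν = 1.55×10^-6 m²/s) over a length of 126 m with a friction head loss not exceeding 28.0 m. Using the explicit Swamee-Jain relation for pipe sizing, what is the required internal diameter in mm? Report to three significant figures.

D ≈ 189 mm

Swamee-Jain (Type III): D = 0.66·[ε^1.25·(LQ²/(gh_f))^4.75 + ν·Q^9.4·(L/(gh_f))^5.2]^0.04
LQ²/(gh_f) = 0.02281; L/(gh_f) = 0.4587
Term 1 = ε^1.25·(…)^4.75 = 7.08×10^-15; Term 2 = ν·Q^9.4·(…)^5.2 = 2.02×10^-14
D = 0.66·(7.08×10^-15 + 2.02×10^-14)^0.04 = 0.1892 m = 189 mm
Check: V = 7.93 m/s, Re = 9.68×10^5, f = 0.01262, h_f = 26.9 m ≈ 28.0 m ✓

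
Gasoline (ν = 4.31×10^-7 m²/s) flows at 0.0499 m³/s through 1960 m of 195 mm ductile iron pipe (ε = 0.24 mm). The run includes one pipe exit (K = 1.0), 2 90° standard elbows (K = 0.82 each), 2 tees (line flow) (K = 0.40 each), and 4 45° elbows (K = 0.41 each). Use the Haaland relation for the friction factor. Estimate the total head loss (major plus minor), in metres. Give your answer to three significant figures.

V = 4Q/(πD²) = 1.671 m/s; V²/2g = 0.1423 m
Re = 7.56×10^5, ε/D = 0.00123 → f = 0.02101 (Haaland)
Major: h_f = f(L/D)·V²/2g = 0.02101·10051·0.1423 = 30.05 m
Minor: ΣK = 5.08; h_m = ΣK·V²/2g = 0.7228 m
Total H_L = 30.05 + 0.7228 = 30.77 m

H_L ≈ 30.8 m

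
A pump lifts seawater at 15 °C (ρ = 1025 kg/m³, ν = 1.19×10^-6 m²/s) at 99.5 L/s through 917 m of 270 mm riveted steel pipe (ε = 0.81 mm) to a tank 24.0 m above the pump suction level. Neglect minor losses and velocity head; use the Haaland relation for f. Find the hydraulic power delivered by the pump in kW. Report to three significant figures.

P_hyd ≈ 37.9 kW

V = 4Q/(πD²) = 1.738 m/s; Re = 3.94×10^5; ε/D = 0.00300; f = 0.02653
h_f = f(L/D)V²/2g = 13.87 m
Total head H = z + h_f = 24.0 + 13.87 = 37.87 m
P_hyd = ρgQH = 1025·9.81·0.0995·37.87 = 37.89 kW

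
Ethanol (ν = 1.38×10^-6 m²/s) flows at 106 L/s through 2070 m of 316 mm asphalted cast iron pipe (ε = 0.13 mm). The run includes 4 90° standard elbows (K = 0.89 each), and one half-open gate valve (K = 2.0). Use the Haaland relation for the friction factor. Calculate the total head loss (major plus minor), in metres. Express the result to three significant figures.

V = 4Q/(πD²) = 1.352 m/s; V²/2g = 0.09311 m
Re = 3.09×10^5, ε/D = 4.11×10^-4 → f = 0.01750 (Haaland)
Major: h_f = f(L/D)·V²/2g = 0.01750·6551·0.09311 = 10.67 m
Minor: ΣK = 5.56; h_m = ΣK·V²/2g = 0.5177 m
Total H_L = 10.67 + 0.5177 = 11.19 m

H_L ≈ 11.2 m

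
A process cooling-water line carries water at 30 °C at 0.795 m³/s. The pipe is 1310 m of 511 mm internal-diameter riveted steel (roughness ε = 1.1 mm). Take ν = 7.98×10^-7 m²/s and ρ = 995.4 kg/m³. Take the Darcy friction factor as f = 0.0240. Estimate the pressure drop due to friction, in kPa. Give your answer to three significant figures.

V = 4Q/(πD²) = 4·0.795/(π·0.511²) = 3.876 m/s
h_f = f(L/D)V²/(2g) = 0.02400·(1310/0.511)·3.876²/(2·9.81) = 47.12 m
Δp = ρg·h_f = 995.4·9.81·47.12 = 460.2 kPa

Δp ≈ 460 kPa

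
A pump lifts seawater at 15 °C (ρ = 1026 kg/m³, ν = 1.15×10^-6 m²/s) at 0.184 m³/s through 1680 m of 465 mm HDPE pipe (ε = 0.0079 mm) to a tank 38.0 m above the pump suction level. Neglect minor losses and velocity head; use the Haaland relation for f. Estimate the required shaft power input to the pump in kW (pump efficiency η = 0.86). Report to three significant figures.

P_shaft ≈ 88.1 kW

V = 4Q/(πD²) = 1.083 m/s; Re = 4.38×10^5; ε/D = 1.70×10^-5; f = 0.01356
h_f = f(L/D)V²/2g = 2.931 m
Total head H = z + h_f = 38.0 + 2.931 = 40.93 m
P_hyd = ρgQH = 1026·9.81·0.184·40.93 = 75.80 kW
P_shaft = P_hyd/η = 75.80/0.86 = 88.14 kW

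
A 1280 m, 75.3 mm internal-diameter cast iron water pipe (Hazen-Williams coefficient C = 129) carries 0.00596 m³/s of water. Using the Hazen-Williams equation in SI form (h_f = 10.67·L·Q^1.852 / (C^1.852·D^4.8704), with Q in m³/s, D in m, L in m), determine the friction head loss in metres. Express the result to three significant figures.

h_f ≈ 37.7 m

h_f = 10.67·1280·0.00596^1.852 / (129^1.852·0.0753^4.8704) = 37.74 m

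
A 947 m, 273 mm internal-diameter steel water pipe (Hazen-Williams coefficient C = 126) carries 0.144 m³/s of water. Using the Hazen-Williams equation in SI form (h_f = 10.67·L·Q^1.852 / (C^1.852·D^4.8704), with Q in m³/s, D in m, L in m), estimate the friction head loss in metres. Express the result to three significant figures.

h_f = 10.67·947·0.144^1.852 / (126^1.852·0.273^4.8704) = 20.05 m

h_f ≈ 20.0 m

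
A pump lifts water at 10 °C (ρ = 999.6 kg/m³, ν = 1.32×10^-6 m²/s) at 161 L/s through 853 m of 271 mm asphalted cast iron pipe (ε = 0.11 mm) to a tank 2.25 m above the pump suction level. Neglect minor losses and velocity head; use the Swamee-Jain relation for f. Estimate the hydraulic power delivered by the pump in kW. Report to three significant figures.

V = 4Q/(πD²) = 2.791 m/s; Re = 5.73×10^5; ε/D = 4.06×10^-4; f = 0.01703
h_f = f(L/D)V²/2g = 21.29 m
Total head H = z + h_f = 2.25 + 21.29 = 23.54 m
P_hyd = ρgQH = 999.6·9.81·0.161·23.54 = 37.16 kW

P_hyd ≈ 37.2 kW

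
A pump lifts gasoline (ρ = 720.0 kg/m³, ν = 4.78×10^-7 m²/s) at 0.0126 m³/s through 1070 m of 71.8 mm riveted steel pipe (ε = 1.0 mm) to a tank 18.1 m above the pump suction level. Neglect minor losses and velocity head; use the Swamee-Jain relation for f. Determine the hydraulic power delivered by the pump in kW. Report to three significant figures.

P_hyd ≈ 29.6 kW

V = 4Q/(πD²) = 3.112 m/s; Re = 4.67×10^5; ε/D = 0.0139; f = 0.04272
h_f = f(L/D)V²/2g = 314.2 m
Total head H = z + h_f = 18.1 + 314.2 = 332.3 m
P_hyd = ρgQH = 720.0·9.81·0.0126·332.3 = 29.58 kW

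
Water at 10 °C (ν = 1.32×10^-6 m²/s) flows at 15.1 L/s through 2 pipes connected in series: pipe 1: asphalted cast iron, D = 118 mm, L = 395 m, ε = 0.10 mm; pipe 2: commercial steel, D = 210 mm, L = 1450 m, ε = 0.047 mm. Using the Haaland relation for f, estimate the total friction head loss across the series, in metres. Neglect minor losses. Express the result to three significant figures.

H ≈ 8.18 m

Pipe 1: V = 1.381 m/s, Re = 1.23×10^5, ε/D = 8.47×10^-4, f = 0.02101, h_1 = f(L/D)V²/2g = 6.835 m
Pipe 2: V = 0.4360 m/s, Re = 6.94×10^4, ε/D = 2.24×10^-4, f = 0.02009, h_2 = f(L/D)V²/2g = 1.344 m
Series → Q common, losses add: H = Σh = 8.178 m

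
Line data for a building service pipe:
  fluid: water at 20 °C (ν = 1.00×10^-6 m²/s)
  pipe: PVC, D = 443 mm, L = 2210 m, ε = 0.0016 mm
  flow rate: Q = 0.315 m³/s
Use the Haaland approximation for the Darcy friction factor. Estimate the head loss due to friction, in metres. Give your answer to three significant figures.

h_f ≈ 12.6 m

V = 4Q/(πD²) = 4·0.315/(π·0.443²) = 2.044 m/s
Re = VD/ν = 2.044·0.443/1.00×10^-6 = 9.05×10^5 → turbulent
ε/D = 0.0016/443 = 3.61×10^-6
Haaland: f = 0.01184
h_f = f(L/D)V²/(2g) = 0.01184·(2210/0.443)·2.044²/(2·9.81) = 12.57 m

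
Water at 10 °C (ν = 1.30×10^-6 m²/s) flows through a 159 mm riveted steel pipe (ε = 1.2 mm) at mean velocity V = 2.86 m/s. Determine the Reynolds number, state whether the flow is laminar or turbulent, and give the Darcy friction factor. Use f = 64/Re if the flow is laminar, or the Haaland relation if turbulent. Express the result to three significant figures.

Re ≈ 3.50×10^5; turbulent; f ≈ 0.0348

Re = VD/ν = 2.860·0.159/1.30×10^-6 = 3.50×10^5
Re > 4000 → turbulent; ε/D = 0.00755
Haaland: f = 0.03480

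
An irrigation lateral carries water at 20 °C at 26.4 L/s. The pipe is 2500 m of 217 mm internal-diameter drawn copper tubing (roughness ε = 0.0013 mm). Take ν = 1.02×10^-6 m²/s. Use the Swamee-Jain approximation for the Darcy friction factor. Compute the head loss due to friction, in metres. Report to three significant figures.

V = 4Q/(πD²) = 4·0.0264/(π·0.217²) = 0.7138 m/s
Re = VD/ν = 0.7138·0.217/1.02×10^-6 = 1.52×10^5 → turbulent
ε/D = 0.0013/217 = 5.99×10^-6
Swamee-Jain: f = 0.01645
h_f = f(L/D)V²/(2g) = 0.01645·(2500/0.217)·0.7138²/(2·9.81) = 4.921 m

h_f ≈ 4.92 m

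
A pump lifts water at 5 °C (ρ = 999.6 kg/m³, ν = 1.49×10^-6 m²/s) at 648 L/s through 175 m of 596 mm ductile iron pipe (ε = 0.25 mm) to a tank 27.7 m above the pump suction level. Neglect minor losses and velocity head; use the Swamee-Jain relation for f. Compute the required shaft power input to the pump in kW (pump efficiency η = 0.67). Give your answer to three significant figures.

P_shaft ≈ 276 kW

V = 4Q/(πD²) = 2.323 m/s; Re = 9.29×10^5; ε/D = 4.19×10^-4; f = 0.01677
h_f = f(L/D)V²/2g = 1.354 m
Total head H = z + h_f = 27.7 + 1.354 = 29.05 m
P_hyd = ρgQH = 999.6·9.81·0.648·29.05 = 184.6 kW
P_shaft = P_hyd/η = 184.6/0.67 = 275.6 kW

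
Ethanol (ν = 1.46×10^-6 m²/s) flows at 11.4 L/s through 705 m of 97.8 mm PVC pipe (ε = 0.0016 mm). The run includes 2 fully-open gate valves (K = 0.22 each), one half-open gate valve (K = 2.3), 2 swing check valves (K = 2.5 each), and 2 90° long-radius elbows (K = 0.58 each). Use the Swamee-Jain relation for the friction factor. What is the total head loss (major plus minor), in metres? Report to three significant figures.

V = 4Q/(πD²) = 1.518 m/s; V²/2g = 0.1174 m
Re = 1.02×10^5, ε/D = 1.64×10^-5 → f = 0.01790 (Swamee-Jain)
Major: h_f = f(L/D)·V²/2g = 0.01790·7209·0.1174 = 15.15 m
Minor: ΣK = 8.90; h_m = ΣK·V²/2g = 1.045 m
Total H_L = 15.15 + 1.045 = 16.19 m

H_L ≈ 16.2 m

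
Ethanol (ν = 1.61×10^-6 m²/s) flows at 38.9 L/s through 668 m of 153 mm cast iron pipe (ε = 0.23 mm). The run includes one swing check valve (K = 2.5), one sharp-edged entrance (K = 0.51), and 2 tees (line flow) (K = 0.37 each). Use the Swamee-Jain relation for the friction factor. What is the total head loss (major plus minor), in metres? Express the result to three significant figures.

H_L ≈ 23.7 m

V = 4Q/(πD²) = 2.116 m/s; V²/2g = 0.2282 m
Re = 2.01×10^5, ε/D = 0.00150 → f = 0.02298 (Swamee-Jain)
Major: h_f = f(L/D)·V²/2g = 0.02298·4366·0.2282 = 22.89 m
Minor: ΣK = 3.75; h_m = ΣK·V²/2g = 0.8556 m
Total H_L = 22.89 + 0.8556 = 23.75 m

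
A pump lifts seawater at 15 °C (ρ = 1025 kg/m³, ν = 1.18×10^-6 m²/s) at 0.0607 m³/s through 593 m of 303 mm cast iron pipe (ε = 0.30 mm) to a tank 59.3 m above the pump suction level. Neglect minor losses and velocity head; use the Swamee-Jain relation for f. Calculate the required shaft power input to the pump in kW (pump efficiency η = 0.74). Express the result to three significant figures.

V = 4Q/(πD²) = 0.8418 m/s; Re = 2.16×10^5; ε/D = 9.90×10^-4; f = 0.02106
h_f = f(L/D)V²/2g = 1.488 m
Total head H = z + h_f = 59.3 + 1.488 = 60.79 m
P_hyd = ρgQH = 1025·9.81·0.0607·60.79 = 37.10 kW
P_shaft = P_hyd/η = 37.10/0.74 = 50.14 kW

P_shaft ≈ 50.1 kW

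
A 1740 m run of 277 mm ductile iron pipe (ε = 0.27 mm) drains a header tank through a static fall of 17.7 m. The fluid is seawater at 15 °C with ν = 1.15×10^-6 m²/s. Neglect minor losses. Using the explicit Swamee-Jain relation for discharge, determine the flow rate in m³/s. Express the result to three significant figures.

Q ≈ 0.0995 m³/s

Swamee-Jain (Type II): Q = -0.965·√(gD⁵h_f/L)·ln[ε/(3.7D) + √(3.17ν²L/(gD³h_f))]
√(gD⁵h_f/L) = √(9.81·0.277⁵·17.7/1740) = 0.01276
ε/(3.7D) = 2.63×10^-4; √(3.17ν²L/(gD³h_f)) = 4.45×10^-5
Q = -0.965·0.01276·ln(3.079×10^-4) = 0.09954 m³/s
Check: V = 1.65 m/s, Re = 3.98×10^5, f = 0.02040, h_f = 17.8 m ≈ 17.7 m ✓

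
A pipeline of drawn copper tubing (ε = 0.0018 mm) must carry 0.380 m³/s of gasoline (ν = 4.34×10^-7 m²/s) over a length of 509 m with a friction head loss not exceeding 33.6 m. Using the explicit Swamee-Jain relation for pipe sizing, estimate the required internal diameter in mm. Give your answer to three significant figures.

Swamee-Jain (Type III): D = 0.66·[ε^1.25·(LQ²/(gh_f))^4.75 + ν·Q^9.4·(L/(gh_f))^5.2]^0.04
LQ²/(gh_f) = 0.2230; L/(gh_f) = 1.544
Term 1 = ε^1.25·(…)^4.75 = 5.29×10^-11; Term 2 = ν·Q^9.4·(…)^5.2 = 4.66×10^-10
D = 0.66·(5.29×10^-11 + 4.66×10^-10)^0.04 = 0.2806 m = 281 mm
Check: V = 6.14 m/s, Re = 3.97×10^6, f = 0.009691, h_f = 33.8 m ≈ 33.6 m ✓

D ≈ 281 mm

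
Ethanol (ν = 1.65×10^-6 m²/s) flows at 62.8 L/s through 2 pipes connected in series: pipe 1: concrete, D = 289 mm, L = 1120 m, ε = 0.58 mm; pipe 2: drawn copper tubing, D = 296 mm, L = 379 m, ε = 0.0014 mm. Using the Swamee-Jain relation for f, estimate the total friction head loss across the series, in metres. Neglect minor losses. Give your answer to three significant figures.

H ≈ 5.35 m

Pipe 1: V = 0.9574 m/s, Re = 1.68×10^5, ε/D = 0.00201, f = 0.02468, h_1 = f(L/D)V²/2g = 4.468 m
Pipe 2: V = 0.9126 m/s, Re = 1.64×10^5, ε/D = 4.73×10^-6, f = 0.01619, h_2 = f(L/D)V²/2g = 0.8802 m
Series → Q common, losses add: H = Σh = 5.348 m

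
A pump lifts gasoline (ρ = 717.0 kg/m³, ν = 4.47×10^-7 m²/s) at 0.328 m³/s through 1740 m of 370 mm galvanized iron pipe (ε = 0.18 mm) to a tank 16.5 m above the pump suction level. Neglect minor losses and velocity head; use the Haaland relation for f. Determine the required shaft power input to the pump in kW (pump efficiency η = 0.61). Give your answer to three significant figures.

V = 4Q/(πD²) = 3.051 m/s; Re = 2.53×10^6; ε/D = 4.86×10^-4; f = 0.01681
h_f = f(L/D)V²/2g = 37.50 m
Total head H = z + h_f = 16.5 + 37.50 = 54.00 m
P_hyd = ρgQH = 717.0·9.81·0.328·54.00 = 124.6 kW
P_shaft = P_hyd/η = 124.6/0.61 = 204.2 kW

P_shaft ≈ 204 kW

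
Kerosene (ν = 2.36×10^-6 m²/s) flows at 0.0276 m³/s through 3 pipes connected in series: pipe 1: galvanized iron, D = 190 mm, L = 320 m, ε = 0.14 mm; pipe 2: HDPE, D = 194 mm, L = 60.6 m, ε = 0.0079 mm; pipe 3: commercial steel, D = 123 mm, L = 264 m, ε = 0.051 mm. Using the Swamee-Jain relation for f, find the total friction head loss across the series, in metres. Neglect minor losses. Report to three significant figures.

H ≈ 13.6 m

Pipe 1: V = 0.9734 m/s, Re = 7.84×10^4, ε/D = 7.37×10^-4, f = 0.02199, h_1 = f(L/D)V²/2g = 1.789 m
Pipe 2: V = 0.9337 m/s, Re = 7.68×10^4, ε/D = 4.07×10^-5, f = 0.01910, h_2 = f(L/D)V²/2g = 0.2652 m
Pipe 3: V = 2.323 m/s, Re = 1.21×10^5, ε/D = 4.15×10^-4, f = 0.01954, h_3 = f(L/D)V²/2g = 11.53 m
Series → Q common, losses add: H = Σh = 13.59 m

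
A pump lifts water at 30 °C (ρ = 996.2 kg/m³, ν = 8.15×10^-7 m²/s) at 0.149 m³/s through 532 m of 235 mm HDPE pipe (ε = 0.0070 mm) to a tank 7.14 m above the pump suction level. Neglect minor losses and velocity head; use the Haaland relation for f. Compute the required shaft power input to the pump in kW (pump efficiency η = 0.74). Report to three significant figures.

P_shaft ≈ 46.6 kW

V = 4Q/(πD²) = 3.435 m/s; Re = 9.91×10^5; ε/D = 2.98×10^-5; f = 0.01216
h_f = f(L/D)V²/2g = 16.56 m
Total head H = z + h_f = 7.14 + 16.56 = 23.70 m
P_hyd = ρgQH = 996.2·9.81·0.149·23.70 = 34.52 kW
P_shaft = P_hyd/η = 34.52/0.74 = 46.64 kW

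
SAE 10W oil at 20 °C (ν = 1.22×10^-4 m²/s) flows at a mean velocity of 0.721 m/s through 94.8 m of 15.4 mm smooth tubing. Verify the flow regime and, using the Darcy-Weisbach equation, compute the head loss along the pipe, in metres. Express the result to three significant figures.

Re = VD/ν = 0.721·0.01540/1.22×10^-4 = 91.0 → laminar (Re < 2300)
f = 64/Re = 0.7032
h_f = f(L/D)V²/(2g) = 0.7032·(94.8/0.01540)·0.721²/(2·9.81) = 114.7 m

h_f ≈ 115 m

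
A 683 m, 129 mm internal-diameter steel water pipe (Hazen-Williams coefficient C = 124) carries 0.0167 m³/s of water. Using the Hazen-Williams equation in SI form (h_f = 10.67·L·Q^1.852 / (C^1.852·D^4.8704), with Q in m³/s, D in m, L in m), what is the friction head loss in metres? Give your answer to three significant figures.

h_f ≈ 10.6 m

h_f = 10.67·683·0.0167^1.852 / (124^1.852·0.129^4.8704) = 10.61 m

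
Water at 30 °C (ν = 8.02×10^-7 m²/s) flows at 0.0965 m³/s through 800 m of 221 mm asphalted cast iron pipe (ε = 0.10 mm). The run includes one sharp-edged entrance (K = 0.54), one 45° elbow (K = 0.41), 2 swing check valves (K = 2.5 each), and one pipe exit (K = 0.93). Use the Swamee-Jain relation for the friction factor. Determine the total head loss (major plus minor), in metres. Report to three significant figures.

V = 4Q/(πD²) = 2.516 m/s; V²/2g = 0.3226 m
Re = 6.93×10^5, ε/D = 4.52×10^-4 → f = 0.01720 (Swamee-Jain)
Major: h_f = f(L/D)·V²/2g = 0.01720·3620·0.3226 = 20.09 m
Minor: ΣK = 6.88; h_m = ΣK·V²/2g = 2.219 m
Total H_L = 20.09 + 2.219 = 22.30 m

H_L ≈ 22.3 m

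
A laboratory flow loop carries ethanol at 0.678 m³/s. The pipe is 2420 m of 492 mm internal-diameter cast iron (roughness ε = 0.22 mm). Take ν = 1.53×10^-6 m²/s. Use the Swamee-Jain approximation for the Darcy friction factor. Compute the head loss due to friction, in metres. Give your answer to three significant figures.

h_f ≈ 53.8 m

V = 4Q/(πD²) = 4·0.678/(π·0.492²) = 3.566 m/s
Re = VD/ν = 3.566·0.492/1.53×10^-6 = 1.15×10^6 → turbulent
ε/D = 0.22/492 = 4.47×10^-4
Swamee-Jain: f = 0.01686
h_f = f(L/D)V²/(2g) = 0.01686·(2420/0.492)·3.566²/(2·9.81) = 53.76 m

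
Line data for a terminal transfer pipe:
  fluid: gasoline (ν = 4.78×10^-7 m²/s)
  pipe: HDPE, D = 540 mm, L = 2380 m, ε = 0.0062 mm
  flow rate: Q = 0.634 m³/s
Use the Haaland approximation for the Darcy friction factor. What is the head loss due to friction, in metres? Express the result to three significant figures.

V = 4Q/(πD²) = 4·0.634/(π·0.540²) = 2.768 m/s
Re = VD/ν = 2.768·0.540/4.78×10^-7 = 3.13×10^6 → turbulent
ε/D = 0.0062/540 = 1.15×10^-5
Haaland: f = 0.01011
h_f = f(L/D)V²/(2g) = 0.01011·(2380/0.540)·2.768²/(2·9.81) = 17.40 m

h_f ≈ 17.4 m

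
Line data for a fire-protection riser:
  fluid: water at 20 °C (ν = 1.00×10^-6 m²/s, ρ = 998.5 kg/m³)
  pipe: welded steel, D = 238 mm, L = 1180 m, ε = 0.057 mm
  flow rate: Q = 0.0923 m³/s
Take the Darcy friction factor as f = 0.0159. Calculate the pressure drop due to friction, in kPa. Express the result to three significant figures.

V = 4Q/(πD²) = 4·0.0923/(π·0.238²) = 2.075 m/s
h_f = f(L/D)V²/(2g) = 0.01590·(1180/0.238)·2.075²/(2·9.81) = 17.29 m
Δp = ρg·h_f = 998.5·9.81·17.29 = 169.4 kPa

Δp ≈ 169 kPa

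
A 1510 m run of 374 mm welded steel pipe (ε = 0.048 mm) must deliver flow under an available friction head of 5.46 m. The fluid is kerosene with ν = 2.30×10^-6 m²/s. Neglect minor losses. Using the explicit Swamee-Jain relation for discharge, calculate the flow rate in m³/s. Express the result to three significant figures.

Q ≈ 0.139 m³/s

Swamee-Jain (Type II): Q = -0.965·√(gD⁵h_f/L)·ln[ε/(3.7D) + √(3.17ν²L/(gD³h_f))]
√(gD⁵h_f/L) = √(9.81·0.374⁵·5.46/1510) = 0.01611
ε/(3.7D) = 3.47×10^-5; √(3.17ν²L/(gD³h_f)) = 9.51×10^-5
Q = -0.965·0.01611·ln(1.297×10^-4) = 0.1391 m³/s
Check: V = 1.27 m/s, Re = 2.06×10^5, f = 0.01654, h_f = 5.46 m ≈ 5.46 m ✓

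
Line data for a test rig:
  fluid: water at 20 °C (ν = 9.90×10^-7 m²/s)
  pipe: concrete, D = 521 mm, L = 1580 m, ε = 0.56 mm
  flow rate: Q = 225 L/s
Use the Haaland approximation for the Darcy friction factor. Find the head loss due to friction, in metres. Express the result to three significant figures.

h_f ≈ 3.52 m

V = 4Q/(πD²) = 4·0.225/(π·0.521²) = 1.055 m/s
Re = VD/ν = 1.055·0.521/9.90×10^-7 = 5.55×10^5 → turbulent
ε/D = 0.56/521 = 0.00107
Haaland: f = 0.02047
h_f = f(L/D)V²/(2g) = 0.02047·(1580/0.521)·1.055²/(2·9.81) = 3.525 m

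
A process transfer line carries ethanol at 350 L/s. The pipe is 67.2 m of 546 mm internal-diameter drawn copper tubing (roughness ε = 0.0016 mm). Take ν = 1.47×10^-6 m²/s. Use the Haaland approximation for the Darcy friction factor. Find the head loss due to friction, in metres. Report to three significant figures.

V = 4Q/(πD²) = 4·0.350/(π·0.546²) = 1.495 m/s
Re = VD/ν = 1.495·0.546/1.47×10^-6 = 5.55×10^5 → turbulent
ε/D = 0.0016/546 = 2.93×10^-6
Haaland: f = 0.01286
h_f = f(L/D)V²/(2g) = 0.01286·(67.2/0.546)·1.495²/(2·9.81) = 0.1802 m

h_f ≈ 0.180 m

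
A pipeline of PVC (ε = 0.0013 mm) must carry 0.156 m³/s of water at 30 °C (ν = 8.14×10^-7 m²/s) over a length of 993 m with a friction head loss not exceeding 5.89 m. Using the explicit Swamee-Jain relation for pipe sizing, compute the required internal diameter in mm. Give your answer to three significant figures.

Swamee-Jain (Type III): D = 0.66·[ε^1.25·(LQ²/(gh_f))^4.75 + ν·Q^9.4·(L/(gh_f))^5.2]^0.04
LQ²/(gh_f) = 0.4182; L/(gh_f) = 17.19
Term 1 = ε^1.25·(…)^4.75 = 6.98×10^-10; Term 2 = ν·Q^9.4·(…)^5.2 = 5.61×10^-8
D = 0.66·(6.98×10^-10 + 5.61×10^-8)^0.04 = 0.3386 m = 339 mm
Check: V = 1.73 m/s, Re = 7.21×10^5, f = 0.01235, h_f = 5.54 m ≈ 5.89 m ✓

D ≈ 339 mm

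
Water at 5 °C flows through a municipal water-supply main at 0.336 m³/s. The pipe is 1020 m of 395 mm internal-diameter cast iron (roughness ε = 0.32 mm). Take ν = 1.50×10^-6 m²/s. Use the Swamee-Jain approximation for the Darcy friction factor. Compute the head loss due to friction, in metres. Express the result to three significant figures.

V = 4Q/(πD²) = 4·0.336/(π·0.395²) = 2.742 m/s
Re = VD/ν = 2.742·0.395/1.50×10^-6 = 7.22×10^5 → turbulent
ε/D = 0.32/395 = 8.10×10^-4
Swamee-Jain: f = 0.01926
h_f = f(L/D)V²/(2g) = 0.01926·(1020/0.395)·2.742²/(2·9.81) = 19.06 m

h_f ≈ 19.1 m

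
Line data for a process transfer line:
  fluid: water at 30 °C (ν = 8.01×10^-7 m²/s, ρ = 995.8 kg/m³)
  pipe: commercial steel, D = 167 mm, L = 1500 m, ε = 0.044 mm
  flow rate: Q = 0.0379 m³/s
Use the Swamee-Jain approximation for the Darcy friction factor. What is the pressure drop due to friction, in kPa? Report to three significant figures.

Δp ≈ 221 kPa

V = 4Q/(πD²) = 4·0.0379/(π·0.167²) = 1.730 m/s
Re = VD/ν = 1.730·0.167/8.01×10^-7 = 3.61×10^5 → turbulent
ε/D = 0.044/167 = 2.63×10^-4
Swamee-Jain: f = 0.01651
h_f = f(L/D)V²/(2g) = 0.01651·(1500/0.167)·1.730²/(2·9.81) = 22.63 m
Δp = ρg·h_f = 995.8·9.81·22.63 = 221.0 kPa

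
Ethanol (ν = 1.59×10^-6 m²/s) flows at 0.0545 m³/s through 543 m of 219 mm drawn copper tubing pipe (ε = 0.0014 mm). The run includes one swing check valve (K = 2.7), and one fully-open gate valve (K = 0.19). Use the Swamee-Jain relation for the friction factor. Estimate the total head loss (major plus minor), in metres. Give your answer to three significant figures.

V = 4Q/(πD²) = 1.447 m/s; V²/2g = 0.1067 m
Re = 1.99×10^5, ε/D = 6.39×10^-6 → f = 0.01560 (Swamee-Jain)
Major: h_f = f(L/D)·V²/2g = 0.01560·2479·0.1067 = 4.127 m
Minor: ΣK = 2.89; h_m = ΣK·V²/2g = 0.3083 m
Total H_L = 4.127 + 0.3083 = 4.436 m

H_L ≈ 4.44 m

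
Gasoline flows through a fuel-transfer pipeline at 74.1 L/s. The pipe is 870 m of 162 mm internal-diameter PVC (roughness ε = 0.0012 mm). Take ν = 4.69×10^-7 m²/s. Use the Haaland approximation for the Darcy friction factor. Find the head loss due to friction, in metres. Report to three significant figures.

h_f ≈ 40.1 m

V = 4Q/(πD²) = 4·0.0741/(π·0.162²) = 3.595 m/s
Re = VD/ν = 3.595·0.162/4.69×10^-7 = 1.24×10^6 → turbulent
ε/D = 0.0012/162 = 7.41×10^-6
Haaland: f = 0.01133
h_f = f(L/D)V²/(2g) = 0.01133·(870/0.162)·3.595²/(2·9.81) = 40.07 m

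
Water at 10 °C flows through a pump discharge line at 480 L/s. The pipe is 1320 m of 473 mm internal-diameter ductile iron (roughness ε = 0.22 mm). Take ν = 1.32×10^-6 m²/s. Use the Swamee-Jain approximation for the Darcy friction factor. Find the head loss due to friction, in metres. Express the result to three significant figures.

V = 4Q/(πD²) = 4·0.480/(π·0.473²) = 2.732 m/s
Re = VD/ν = 2.732·0.473/1.32×10^-6 = 9.79×10^5 → turbulent
ε/D = 0.22/473 = 4.65×10^-4
Swamee-Jain: f = 0.01707
h_f = f(L/D)V²/(2g) = 0.01707·(1320/0.473)·2.732²/(2·9.81) = 18.12 m

h_f ≈ 18.1 m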